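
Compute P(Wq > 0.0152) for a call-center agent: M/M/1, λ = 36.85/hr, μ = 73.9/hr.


ρ = 36.85/73.9 = 0.4986
P(Wq > t) = ρ·e^{−(μ−λ)t} = 0.4986·e^{−0.5632}
= 0.4986·0.569407 = 0.283933

Final: 0.283933


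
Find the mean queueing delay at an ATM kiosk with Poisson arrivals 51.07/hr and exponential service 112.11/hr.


ρ = 51.07/112.11 = 0.4555
Wq = ρ/(μ−λ) = 0.4555/(112.11 − 51.07) = 0.4555/61.04 = 0.007463 hr

Final: 0.007463 hr


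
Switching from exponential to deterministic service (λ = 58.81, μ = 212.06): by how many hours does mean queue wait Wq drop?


ρ = 58.81/212.06 = 0.2773
Wq(M/M/1) = ρ/(μ−λ) = 0.2773/153.25 = 0.001810 hr
Wq(M/D/1) = ρ/(2(μ−λ)) = 0.0009048 hr
Savings = 0.001810 − 0.0009048 = 0.0009048 hr

Final: 0.0009048 hr


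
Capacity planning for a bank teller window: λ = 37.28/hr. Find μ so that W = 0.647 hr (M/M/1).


W = 1/(μ−λ) ⇒ μ − λ = 1/W = 1/0.647 = 1.5456
μ = λ + 1/W = 37.28 + 1.5456 = 38.8256 per hr

Final: 38.8256 /hr


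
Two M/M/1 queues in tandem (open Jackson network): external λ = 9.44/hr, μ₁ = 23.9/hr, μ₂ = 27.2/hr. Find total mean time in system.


Each node sees arrival rate λ = 9.44/hr (tandem ⇒ throughput preserved).
W₁ = 1/(μ₁−λ) = 1/(23.9−9.44) = 0.06916 hr
W₂ = 1/(μ₂−λ) = 1/(27.2−9.44) = 0.05631 hr
W_total = W₁ + W₂ = 0.06916 + 0.05631 = 0.12546 hr

Final: 0.12546 hr


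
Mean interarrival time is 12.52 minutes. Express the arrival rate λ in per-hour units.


λ = 1/(interarrival time) in consistent units.
1 hour = 60 min, so λ = 60/12.52 = 4.7923 per hour

Final: 4.7923 /hr


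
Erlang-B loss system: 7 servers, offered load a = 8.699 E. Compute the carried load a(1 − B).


B(7,8.699) = 0.346144 (Erlang-B)
Carried load = a(1 − B) = 8.699·(1 − 0.346144) = 8.699·0.653856 = 5.6879 E

Final: 5.6879 Erlangs


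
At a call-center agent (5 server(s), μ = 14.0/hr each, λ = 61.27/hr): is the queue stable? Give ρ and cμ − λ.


Total capacity cμ = 5·14.0 = 70.00/hr
ρ = λ/(cμ) = 61.27/70.00 = 0.8753
Stable ⇔ ρ < 1: YES
Spare capacity = cμ − λ = 70.00 − 61.27 = 8.73/hr

Final: ρ = 0.8753; stable; margin = 8.73/hr


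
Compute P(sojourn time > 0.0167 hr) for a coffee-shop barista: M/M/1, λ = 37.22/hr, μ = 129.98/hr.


W ~ Exponential(μ−λ) for M/M/1.
μ − λ = 129.98 − 37.22 = 92.7600
P(W > t) = e^{−(μ−λ)t} = e^{−1.5491} = 0.212441

Final: 0.212441


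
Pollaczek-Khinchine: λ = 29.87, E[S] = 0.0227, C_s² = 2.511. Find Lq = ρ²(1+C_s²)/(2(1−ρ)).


ρ = λ·E[S] = 29.87·0.0227 = 0.6780
Lq = ρ²(1+C_s²)/(2(1−ρ)) = 0.4598·(1+2.511)/(2·0.3220)
= 0.4598·3.5110/0.6439 = 2.50688

Final: 2.50688


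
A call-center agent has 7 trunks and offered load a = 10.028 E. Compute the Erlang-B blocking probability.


B(c,a) = (a^c/c!) / Σ_{k=0}^{c} a^k/k!
a^7/7! = 2023.344068
Σ terms (k=0..7): 1.00000 + 10.02800 + 50.28039 + 168.07059 + 421.35297 + 845.06552 + 1412.38617 + 2023.34407 = 4931.527704
B = 2023.344068/4931.527704 = 0.410287

Final: 0.410287


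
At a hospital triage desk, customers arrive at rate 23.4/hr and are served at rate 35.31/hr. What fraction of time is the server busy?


ρ = λ/μ = 23.4/35.31 = 0.6627

Final: 0.6627


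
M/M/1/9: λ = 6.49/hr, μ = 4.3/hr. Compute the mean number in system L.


ρ = 6.49/4.3 = 1.5093
L = ρ[1 − (K+1)ρ^K + Kρ^(K+1)] / [(1−ρ)(1−ρ^(K+1))]
Numerator: 1.5093·(1 − 10·40.643039 + 9·61.342633) = 221.344180
Denominator: (-0.5093)·(-60.342633) = 30.732643
L = 221.344180/30.732643 = 7.2022

Final: 7.2022


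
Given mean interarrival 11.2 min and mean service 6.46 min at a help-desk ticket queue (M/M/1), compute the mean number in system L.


λ = 60/11.2 = 5.3571 /hr
μ = 60/6.46 = 9.2879 /hr
ρ = λ/μ = 5.3571/9.2879 = 0.5768
L = ρ/(1−ρ) = 0.5768/0.4232 = 1.3629

Final: 1.3629


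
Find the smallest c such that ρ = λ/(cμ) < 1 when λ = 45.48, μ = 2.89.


Stability requires cμ > λ ⇔ c > λ/μ.
λ/μ = 45.48/2.89 = 15.7370
Minimum integer c = ⌊15.7370⌋ + 1 = 16
Check: 16·2.89 = 46.24 > 45.48, while 15·2.89 = 43.35 ≤ 45.48

Final: 16 servers


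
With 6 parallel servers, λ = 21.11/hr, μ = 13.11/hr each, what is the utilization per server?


ρ = λ/(cμ) = 21.11/(6·13.11) = 21.11/78.66 = 0.2684

Final: 0.2684


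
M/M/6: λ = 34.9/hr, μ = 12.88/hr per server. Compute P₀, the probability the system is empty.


a = λ/μ = 34.9/12.88 = 2.7096; ρ = a/c = 0.4516
Σ_{k=0}^{5} a^k/k! (terms k=0..5) = 1.00000 + 2.70963 + 3.67104 + 3.31572 + 2.24609 + 1.21721 = 14.15969
Tail: a^6/(6!(1−ρ)) = 395.78323/(720·0.5484) = 1.00238
P₀ = 1/(14.15969 + 1.00238) = 1/15.16206 = 0.065954

Final: 0.065954


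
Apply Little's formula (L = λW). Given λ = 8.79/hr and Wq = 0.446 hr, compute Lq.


Lq = λWq = 8.79·0.446 = 3.9203

Final: 3.9203


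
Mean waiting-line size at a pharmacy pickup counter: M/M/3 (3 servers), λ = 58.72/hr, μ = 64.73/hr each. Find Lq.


a = λ/μ = 0.9072; ρ = a/3 = 0.3024
P₀ = 0.400486
Lq = P₀·a^c·ρ / (c!·(1−ρ)²) = 0.400486·0.74652·0.3024/(6·0.48667)
= 0.03096

Final: 0.03096


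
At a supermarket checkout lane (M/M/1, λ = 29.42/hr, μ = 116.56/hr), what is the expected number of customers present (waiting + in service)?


ρ = λ/μ = 29.42/116.56 = 0.2524
L = ρ/(1−ρ) = 0.2524/(1 − 0.2524) = 0.2524/0.7476 = 0.3376

Final: 0.3376


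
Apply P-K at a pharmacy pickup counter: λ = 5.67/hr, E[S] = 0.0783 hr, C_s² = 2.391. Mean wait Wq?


ρ = λ·E[S] = 5.67·0.0783 = 0.4440
E[S²] = E[S]²(1+C_s²) = 0.0783²·(1+2.391) = 0.020790
Wq = λ·E[S²]/(2(1−ρ)) = 5.67·0.020790/(2·0.5560) = 0.10600 hr

Final: 0.10600 hr


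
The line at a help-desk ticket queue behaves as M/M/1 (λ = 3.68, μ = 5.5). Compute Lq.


ρ = 3.68/5.5 = 0.6691
Lq = ρ²/(1−ρ) = 0.4477/0.3309 = 1.3529

Final: 1.3529


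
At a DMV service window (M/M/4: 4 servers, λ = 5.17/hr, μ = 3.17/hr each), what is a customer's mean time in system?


a = 1.6309; ρ = 0.4077; P₀ = 0.192991
Lq = P₀·a^c·ρ/(c!(1−ρ)²) = 0.06613
Wq = Lq/λ = 0.06613/5.17 = 0.01279 hr
W = Wq + 1/μ = 0.01279 + 0.31546 = 0.32825 hr

Final: 0.32825 hr


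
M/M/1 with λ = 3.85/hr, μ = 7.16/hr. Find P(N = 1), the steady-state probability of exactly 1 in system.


ρ = 3.85/7.16 = 0.5377
P_n = (1−ρ)·ρ^n = (1 − 0.5377)·0.5377^1 = 0.4623·0.537709 = 0.248578

Final: 0.248578


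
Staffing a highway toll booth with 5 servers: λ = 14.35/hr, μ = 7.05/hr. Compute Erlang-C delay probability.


a = λ/μ = 2.0355; ρ = a/5 = 0.4071
P₀ = 0.129553 (from M/M/c formula)
C(c,a) = [a^c/(c!(1−ρ))]·P₀ = [34.93928/(120·0.5929)]·0.129553
= 0.49107·0.129553 = 0.063620

Final: 0.063620


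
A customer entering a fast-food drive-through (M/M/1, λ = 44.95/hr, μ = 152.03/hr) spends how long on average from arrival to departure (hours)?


W = 1/(μ−λ) = 1/(152.03 − 44.95) = 1/107.08 = 0.009339 hr

Final: 0.009339 hr


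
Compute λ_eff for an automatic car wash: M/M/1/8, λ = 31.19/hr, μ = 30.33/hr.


ρ = 1.0284; P_K = (1−ρ)ρ^8/(1−ρ^9) = 0.123936
λ_eff = λ(1 − P_K) = 31.19·(1 − 0.123936) = 31.19·0.876064 = 27.3244 /hr

Final: 27.3244 /hr


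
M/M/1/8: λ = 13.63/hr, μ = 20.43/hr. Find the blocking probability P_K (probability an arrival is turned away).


ρ = λ/μ = 13.63/20.43 = 0.6672
P_K = (1−ρ)ρ^K/(1−ρ^(K+1)) = (0.3328·0.039248)/(1 − 0.026185)
= 0.013064/0.973815 = 0.013415

Final: 0.013415


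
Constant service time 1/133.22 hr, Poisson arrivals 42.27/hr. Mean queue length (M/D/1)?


ρ = 42.27/133.22 = 0.3173
M/D/1: Lq = ρ²/(2(1−ρ)) = 0.1007/(2·0.6827) = 0.07373

Final: 0.07373


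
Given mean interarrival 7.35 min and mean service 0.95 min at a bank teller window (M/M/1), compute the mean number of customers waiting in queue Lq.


λ = 60/7.35 = 8.1633 /hr
μ = 60/0.95 = 63.1579 /hr
ρ = λ/μ = 8.1633/63.1579 = 0.1293
Lq = ρ²/(1−ρ) = 0.01671/0.8707 = 0.01919

Final: 0.01919


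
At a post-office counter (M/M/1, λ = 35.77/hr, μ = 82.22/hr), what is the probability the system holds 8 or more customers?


ρ = 35.77/82.22 = 0.4351
P(N ≥ n) = ρ^n = 0.4351^8 = 0.001283

Final: 0.001283


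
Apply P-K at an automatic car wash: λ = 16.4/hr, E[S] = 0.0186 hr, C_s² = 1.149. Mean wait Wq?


ρ = λ·E[S] = 16.4·0.0186 = 0.3050
E[S²] = E[S]²(1+C_s²) = 0.0186²·(1+1.149) = 0.0007435
Wq = λ·E[S²]/(2(1−ρ)) = 16.4·0.0007435/(2·0.6950) = 0.008772 hr

Final: 0.008772 hr


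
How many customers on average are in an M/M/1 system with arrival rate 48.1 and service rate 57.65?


ρ = λ/μ = 48.1/57.65 = 0.8343
L = ρ/(1−ρ) = 0.8343/(1 − 0.8343) = 0.8343/0.1657 = 5.0366

Final: 5.0366


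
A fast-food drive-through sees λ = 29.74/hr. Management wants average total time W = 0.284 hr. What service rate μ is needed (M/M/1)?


W = 1/(μ−λ) ⇒ μ − λ = 1/W = 1/0.284 = 3.5211
μ = λ + 1/W = 29.74 + 3.5211 = 33.2611 per hr

Final: 33.2611 /hr


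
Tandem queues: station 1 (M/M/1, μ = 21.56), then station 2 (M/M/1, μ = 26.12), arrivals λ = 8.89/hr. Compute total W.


Each node sees arrival rate λ = 8.89/hr (tandem ⇒ throughput preserved).
W₁ = 1/(μ₁−λ) = 1/(21.56−8.89) = 0.07893 hr
W₂ = 1/(μ₂−λ) = 1/(26.12−8.89) = 0.05804 hr
W_total = W₁ + W₂ = 0.07893 + 0.05804 = 0.13696 hr

Final: 0.13696 hr


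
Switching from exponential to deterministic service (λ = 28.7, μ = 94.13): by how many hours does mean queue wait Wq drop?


ρ = 28.7/94.13 = 0.3049
Wq(M/M/1) = ρ/(μ−λ) = 0.3049/65.43 = 0.004660 hr
Wq(M/D/1) = ρ/(2(μ−λ)) = 0.002330 hr
Savings = 0.004660 − 0.002330 = 0.002330 hr

Final: 0.002330 hr


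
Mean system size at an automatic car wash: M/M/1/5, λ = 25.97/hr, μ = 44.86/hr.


ρ = 25.97/44.86 = 0.5789
L = ρ[1 − (K+1)ρ^K + Kρ^(K+1)] / [(1−ρ)(1−ρ^(K+1))]
Numerator: 0.5789·(1 − 6·0.065022 + 5·0.037642) = 0.462016
Denominator: (0.4211)·(0.962358) = 0.405237
L = 0.462016/0.405237 = 1.1401

Final: 1.1401


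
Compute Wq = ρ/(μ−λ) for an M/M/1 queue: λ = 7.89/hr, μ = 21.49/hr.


ρ = 7.89/21.49 = 0.3671
Wq = ρ/(μ−λ) = 0.3671/(21.49 − 7.89) = 0.3671/13.60 = 0.02700 hr

Final: 0.02700 hr


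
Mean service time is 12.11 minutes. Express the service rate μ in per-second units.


μ = 1/(service time) in consistent units.
1 second = 0.0166667 min, so μ = 0.0166667/12.11 = 0.001376 per second

Final: 0.001376 /sec


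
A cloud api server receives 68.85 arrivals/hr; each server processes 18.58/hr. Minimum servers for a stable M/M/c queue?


Stability requires cμ > λ ⇔ c > λ/μ.
λ/μ = 68.85/18.58 = 3.7056
Minimum integer c = ⌊3.7056⌋ + 1 = 4
Check: 4·18.58 = 74.32 > 68.85, while 3·18.58 = 55.74 ≤ 68.85

Final: 4 servers


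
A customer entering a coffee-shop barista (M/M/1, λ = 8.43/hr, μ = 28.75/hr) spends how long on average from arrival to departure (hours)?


W = 1/(μ−λ) = 1/(28.75 − 8.43) = 1/20.32 = 0.04921 hr

Final: 0.04921 hr


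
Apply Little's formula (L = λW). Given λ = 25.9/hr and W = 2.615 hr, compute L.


L = λW = 25.9·2.615 = 67.7285

Final: 67.7285


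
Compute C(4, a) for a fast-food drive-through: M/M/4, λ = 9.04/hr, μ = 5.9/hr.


a = λ/μ = 1.5322; ρ = a/4 = 0.3831
P₀ = 0.213777 (from M/M/c formula)
C(c,a) = [a^c/(c!(1−ρ))]·P₀ = [5.51145/(24·0.6169)]·0.213777
= 0.37222·0.213777 = 0.079573

Final: 0.079573


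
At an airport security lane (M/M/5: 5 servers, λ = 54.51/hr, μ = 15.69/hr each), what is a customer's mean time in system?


a = 3.4742; ρ = 0.6948; P₀ = 0.026745
Lq = P₀·a^c·ρ/(c!(1−ρ)²) = 0.84169
Wq = Lq/λ = 0.84169/54.51 = 0.01544 hr
W = Wq + 1/μ = 0.01544 + 0.06373 = 0.07918 hr

Final: 0.07918 hr


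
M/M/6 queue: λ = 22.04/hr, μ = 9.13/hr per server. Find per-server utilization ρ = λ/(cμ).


ρ = λ/(cμ) = 22.04/(6·9.13) = 22.04/54.78 = 0.4023

Final: 0.4023


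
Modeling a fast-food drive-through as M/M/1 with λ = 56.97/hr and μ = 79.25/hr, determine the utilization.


ρ = λ/μ = 56.97/79.25 = 0.7189

Final: 0.7189


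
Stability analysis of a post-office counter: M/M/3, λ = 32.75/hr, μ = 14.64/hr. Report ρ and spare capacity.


Total capacity cμ = 3·14.64 = 43.92/hr
ρ = λ/(cμ) = 32.75/43.92 = 0.7457
Stable ⇔ ρ < 1: YES
Spare capacity = cμ − λ = 43.92 − 32.75 = 11.17/hr

Final: ρ = 0.7457; stable; margin = 11.17/hr


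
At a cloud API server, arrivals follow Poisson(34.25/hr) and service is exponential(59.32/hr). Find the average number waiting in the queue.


ρ = 34.25/59.32 = 0.5774
Lq = ρ²/(1−ρ) = 0.3334/0.4226 = 0.7888

Final: 0.7888


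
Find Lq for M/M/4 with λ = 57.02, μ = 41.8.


a = λ/μ = 1.3641; ρ = a/4 = 0.3410
P₀ = 0.254032
Lq = P₀·a^c·ρ / (c!·(1−ρ)²) = 0.254032·3.46261·0.3410/(24·0.43424)
= 0.02878

Final: 0.02878


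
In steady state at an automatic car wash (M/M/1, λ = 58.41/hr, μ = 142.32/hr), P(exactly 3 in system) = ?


ρ = 58.41/142.32 = 0.4104
P_n = (1−ρ)·ρ^n = (1 − 0.4104)·0.4104^3 = 0.5896·0.069130 = 0.040758

Final: 0.040758


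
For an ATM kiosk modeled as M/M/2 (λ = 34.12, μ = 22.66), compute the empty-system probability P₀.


a = λ/μ = 34.12/22.66 = 1.5057; ρ = a/c = 0.7529
Σ_{k=0}^{1} a^k/k! (terms k=0..1) = 1.00000 + 1.50574 = 2.50574
Tail: a^2/(2!(1−ρ)) = 2.26724/(2·0.2471) = 4.58712
P₀ = 1/(2.50574 + 4.58712) = 1/7.09286 = 0.140987

Final: 0.140987


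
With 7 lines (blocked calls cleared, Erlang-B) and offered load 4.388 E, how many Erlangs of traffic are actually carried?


B(7,4.388) = 0.083725 (Erlang-B)
Carried load = a(1 − B) = 4.388·(1 − 0.083725) = 4.388·0.916275 = 4.0206 E

Final: 4.0206 Erlangs


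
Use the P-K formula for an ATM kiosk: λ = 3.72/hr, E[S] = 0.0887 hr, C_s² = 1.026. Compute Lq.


ρ = λ·E[S] = 3.72·0.0887 = 0.3300
Lq = ρ²(1+C_s²)/(2(1−ρ)) = 0.1089·(1+1.026)/(2·0.6700)
= 0.1089·2.0260/1.3401 = 0.16461

Final: 0.16461


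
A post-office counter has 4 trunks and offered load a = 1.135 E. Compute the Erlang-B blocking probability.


B(c,a) = (a^c/c!) / Σ_{k=0}^{c} a^k/k!
a^4/4! = 0.069147
Σ terms (k=0..4): 1.00000 + 1.13500 + 0.64411 + 0.24369 + 0.06915 = 3.091949
B = 0.069147/3.091949 = 0.022364

Final: 0.022364


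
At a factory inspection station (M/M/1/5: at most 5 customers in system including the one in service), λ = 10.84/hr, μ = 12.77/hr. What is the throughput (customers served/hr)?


ρ = 0.8489; P_K = (1−ρ)ρ^5/(1−ρ^6) = 0.106434
λ_eff = λ(1 − P_K) = 10.84·(1 − 0.106434) = 10.84·0.893566 = 9.6863 /hr

Final: 9.6863 /hr


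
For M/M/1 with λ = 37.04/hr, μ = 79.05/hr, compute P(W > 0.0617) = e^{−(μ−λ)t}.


W ~ Exponential(μ−λ) for M/M/1.
μ − λ = 79.05 − 37.04 = 42.0100
P(W > t) = e^{−(μ−λ)t} = e^{−2.5920} = 0.074869

Final: 0.074869


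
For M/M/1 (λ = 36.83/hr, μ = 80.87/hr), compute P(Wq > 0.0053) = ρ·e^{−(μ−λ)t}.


ρ = 36.83/80.87 = 0.4554
P(Wq > t) = ρ·e^{−(μ−λ)t} = 0.4554·e^{−0.2334}
= 0.4554·0.791827 = 0.360616

Final: 0.360616


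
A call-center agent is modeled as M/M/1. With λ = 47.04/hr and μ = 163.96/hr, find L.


ρ = λ/μ = 47.04/163.96 = 0.2869
L = ρ/(1−ρ) = 0.2869/(1 − 0.2869) = 0.2869/0.7131 = 0.4023

Final: 0.4023


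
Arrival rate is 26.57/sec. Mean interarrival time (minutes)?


Mean interarrival time = 1/λ = 1/26.57 second = 0.03764 second
In minutes: 0.03764 × 0.0166667 = 0.0006273 min

Final: 0.0006273 min


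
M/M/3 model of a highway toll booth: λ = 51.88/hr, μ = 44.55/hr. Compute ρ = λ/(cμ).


ρ = λ/(cμ) = 51.88/(3·44.55) = 51.88/133.65 = 0.3882

Final: 0.3882


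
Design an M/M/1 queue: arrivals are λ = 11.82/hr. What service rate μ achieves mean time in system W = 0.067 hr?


W = 1/(μ−λ) ⇒ μ − λ = 1/W = 1/0.067 = 14.9254
μ = λ + 1/W = 11.82 + 14.9254 = 26.7454 per hr

Final: 26.7454 /hr


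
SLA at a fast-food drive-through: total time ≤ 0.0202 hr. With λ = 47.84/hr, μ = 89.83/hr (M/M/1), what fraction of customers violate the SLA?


W ~ Exponential(μ−λ) for M/M/1.
μ − λ = 89.83 − 47.84 = 41.9900
P(W > t) = e^{−(μ−λ)t} = e^{−0.8482} = 0.428186

Final: 0.428186


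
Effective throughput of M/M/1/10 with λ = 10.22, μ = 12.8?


ρ = 0.7984; P_K = (1−ρ)ρ^10/(1−ρ^11) = 0.023172
λ_eff = λ(1 − P_K) = 10.22·(1 − 0.023172) = 10.22·0.976828 = 9.9832 /hr

Final: 9.9832 /hr


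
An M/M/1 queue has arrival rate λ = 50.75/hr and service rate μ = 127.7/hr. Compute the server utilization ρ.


ρ = λ/μ = 50.75/127.7 = 0.3974

Final: 0.3974


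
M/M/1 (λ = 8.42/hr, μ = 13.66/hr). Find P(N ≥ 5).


ρ = 8.42/13.66 = 0.6164
P(N ≥ n) = ρ^n = 0.6164^5 = 0.088983

Final: 0.088983


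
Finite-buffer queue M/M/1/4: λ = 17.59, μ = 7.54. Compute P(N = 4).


ρ = λ/μ = 17.59/7.54 = 2.3329
P_K = (1−ρ)ρ^K/(1−ρ^(K+1)) = (-1.3329·29.619517)/(1 − 69.099112)
= -39.479595/-68.099112 = 0.579737

Final: 0.579737


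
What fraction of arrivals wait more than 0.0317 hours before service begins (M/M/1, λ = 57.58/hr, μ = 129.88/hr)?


ρ = 57.58/129.88 = 0.4433
P(Wq > t) = ρ·e^{−(μ−λ)t} = 0.4433·e^{−2.2919}
= 0.4433·0.101073 = 0.044809

Final: 0.044809


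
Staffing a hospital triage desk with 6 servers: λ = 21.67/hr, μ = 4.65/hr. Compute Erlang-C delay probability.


a = λ/μ = 4.6602; ρ = a/6 = 0.7767
P₀ = 0.007404 (from M/M/c formula)
C(c,a) = [a^c/(c!(1−ρ))]·P₀ = [10243.20231/(720·0.2233)]·0.007404
= 63.71173·0.007404 = 0.471702

Final: 0.471702


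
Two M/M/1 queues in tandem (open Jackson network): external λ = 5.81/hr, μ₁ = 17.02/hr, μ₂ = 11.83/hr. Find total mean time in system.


Each node sees arrival rate λ = 5.81/hr (tandem ⇒ throughput preserved).
W₁ = 1/(μ₁−λ) = 1/(17.02−5.81) = 0.08921 hr
W₂ = 1/(μ₂−λ) = 1/(11.83−5.81) = 0.16611 hr
W_total = W₁ + W₂ = 0.08921 + 0.16611 = 0.25532 hr

Final: 0.25532 hr


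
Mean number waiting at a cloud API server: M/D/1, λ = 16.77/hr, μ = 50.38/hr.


ρ = 16.77/50.38 = 0.3329
M/D/1: Lq = ρ²/(2(1−ρ)) = 0.1108/(2·0.6671) = 0.08304

Final: 0.08304


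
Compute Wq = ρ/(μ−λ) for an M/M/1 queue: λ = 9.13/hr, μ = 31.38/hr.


ρ = 9.13/31.38 = 0.2909
Wq = ρ/(μ−λ) = 0.2909/(31.38 − 9.13) = 0.2909/22.25 = 0.01308 hr

Final: 0.01308 hr


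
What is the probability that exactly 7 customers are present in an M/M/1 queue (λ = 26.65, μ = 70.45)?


ρ = 26.65/70.45 = 0.3783
P_n = (1−ρ)·ρ^n = (1 − 0.3783)·0.3783^7 = 0.6217·0.001108 = 0.0006891

Final: 0.0006891


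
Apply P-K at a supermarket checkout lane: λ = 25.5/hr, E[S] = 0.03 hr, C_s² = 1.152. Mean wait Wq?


ρ = λ·E[S] = 25.5·0.03 = 0.7650
E[S²] = E[S]²(1+C_s²) = 0.03²·(1+1.152) = 0.001937
Wq = λ·E[S²]/(2(1−ρ)) = 25.5·0.001937/(2·0.2350) = 0.10508 hr

Final: 0.10508 hr


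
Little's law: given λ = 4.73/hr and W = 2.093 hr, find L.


L = λW = 4.73·2.093 = 9.8999

Final: 9.8999


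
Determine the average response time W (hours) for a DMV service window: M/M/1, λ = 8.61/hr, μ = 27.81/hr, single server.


W = 1/(μ−λ) = 1/(27.81 − 8.61) = 1/19.20 = 0.05208 hr

Final: 0.05208 hr


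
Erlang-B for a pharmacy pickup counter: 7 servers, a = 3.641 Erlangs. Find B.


B(c,a) = (a^c/c!) / Σ_{k=0}^{c} a^k/k!
a^7/7! = 1.683117
Σ terms (k=0..7): 1.00000 + 3.64100 + 6.62844 + 8.04472 + 7.32270 + 5.33239 + 3.23587 + 1.68312 = 36.888245
B = 1.683117/36.888245 = 0.045627

Final: 0.045627


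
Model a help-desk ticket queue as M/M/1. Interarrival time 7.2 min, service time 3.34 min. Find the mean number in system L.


λ = 60/7.2 = 8.3333 /hr
μ = 60/3.34 = 17.9641 /hr
ρ = λ/μ = 8.3333/17.9641 = 0.4639
L = ρ/(1−ρ) = 0.4639/0.5361 = 0.8653

Final: 0.8653


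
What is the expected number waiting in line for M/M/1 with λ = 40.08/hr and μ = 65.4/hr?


ρ = 40.08/65.4 = 0.6128
Lq = ρ²/(1−ρ) = 0.3756/0.3872 = 0.9701

Final: 0.9701


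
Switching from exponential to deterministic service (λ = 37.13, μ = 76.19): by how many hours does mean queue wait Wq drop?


ρ = 37.13/76.19 = 0.4873
Wq(M/M/1) = ρ/(μ−λ) = 0.4873/39.06 = 0.01248 hr
Wq(M/D/1) = ρ/(2(μ−λ)) = 0.006238 hr
Savings = 0.01248 − 0.006238 = 0.006238 hr

Final: 0.006238 hr


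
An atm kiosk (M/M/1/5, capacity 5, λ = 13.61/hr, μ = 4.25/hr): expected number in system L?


ρ = 13.61/4.25 = 3.2024
L = ρ[1 − (K+1)ρ^K + Kρ^(K+1)] / [(1−ρ)(1−ρ^(K+1))]
Numerator: 3.2024·(1 − 6·336.779754 + 5·1078.487637) = 10800.766810
Denominator: (-2.2024)·(-1077.487637) = 2373.008066
L = 10800.766810/2373.008066 = 4.5515

Final: 4.5515


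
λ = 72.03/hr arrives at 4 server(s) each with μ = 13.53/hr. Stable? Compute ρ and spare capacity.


Total capacity cμ = 4·13.53 = 54.12/hr
ρ = λ/(cμ) = 72.03/54.12 = 1.3309
Stable ⇔ ρ < 1: NO
Spare capacity = cμ − λ = 54.12 − 72.03 = -17.91/hr

Final: ρ = 1.3309; unstable; margin = -17.91/hr


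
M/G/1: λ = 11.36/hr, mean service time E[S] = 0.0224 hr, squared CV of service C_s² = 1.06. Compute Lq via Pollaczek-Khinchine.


ρ = λ·E[S] = 11.36·0.0224 = 0.2545
Lq = ρ²(1+C_s²)/(2(1−ρ)) = 0.06475·(1+1.06)/(2·0.7455)
= 0.06475·2.0600/1.4911 = 0.08946

Final: 0.08946


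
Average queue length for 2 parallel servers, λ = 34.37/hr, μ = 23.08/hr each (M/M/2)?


a = λ/μ = 1.4892; ρ = a/2 = 0.7446
P₀ = 0.146405
Lq = P₀·a^c·ρ / (c!·(1−ρ)²) = 0.146405·2.21762·0.7446/(2·0.06524)
= 1.85281

Final: 1.85281


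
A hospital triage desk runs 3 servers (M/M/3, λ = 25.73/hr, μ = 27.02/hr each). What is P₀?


a = λ/μ = 25.73/27.02 = 0.9523; ρ = a/c = 0.3174
Σ_{k=0}^{2} a^k/k! (terms k=0..2) = 1.00000 + 0.95226 + 0.45340 = 2.40565
Tail: a^3/(3!(1−ρ)) = 0.86350/(6·0.6826) = 0.21084
P₀ = 1/(2.40565 + 0.21084) = 1/2.61650 = 0.382190

Final: 0.382190


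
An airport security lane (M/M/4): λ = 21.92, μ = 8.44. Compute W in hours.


a = 2.5972; ρ = 0.6493; P₀ = 0.065381
Lq = P₀·a^c·ρ/(c!(1−ρ)²) = 0.65429
Wq = Lq/λ = 0.65429/21.92 = 0.02985 hr
W = Wq + 1/μ = 0.02985 + 0.11848 = 0.14833 hr

Final: 0.14833 hr


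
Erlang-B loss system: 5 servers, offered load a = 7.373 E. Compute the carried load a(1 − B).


B(5,7.373) = 0.446055 (Erlang-B)
Carried load = a(1 − B) = 7.373·(1 − 0.446055) = 7.373·0.553945 = 4.0842 E

Final: 4.0842 Erlangs


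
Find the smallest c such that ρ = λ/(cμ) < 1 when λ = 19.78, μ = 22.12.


Stability requires cμ > λ ⇔ c > λ/μ.
λ/μ = 19.78/22.12 = 0.8942
Minimum integer c = ⌊0.8942⌋ + 1 = 1
Check: 1·22.12 = 22.12 > 19.78, while 0·22.12 = 0.00 ≤ 19.78

Final: 1 servers


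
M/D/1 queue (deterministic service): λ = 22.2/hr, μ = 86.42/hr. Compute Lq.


ρ = 22.2/86.42 = 0.2569
M/D/1: Lq = ρ²/(2(1−ρ)) = 0.06599/(2·0.7431) = 0.04440

Final: 0.04440


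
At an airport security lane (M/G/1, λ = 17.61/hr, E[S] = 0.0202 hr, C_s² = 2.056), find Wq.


ρ = λ·E[S] = 17.61·0.0202 = 0.3557
E[S²] = E[S]²(1+C_s²) = 0.0202²·(1+2.056) = 0.001247
Wq = λ·E[S²]/(2(1−ρ)) = 17.61·0.001247/(2·0.6443) = 0.01704 hr

Final: 0.01704 hr


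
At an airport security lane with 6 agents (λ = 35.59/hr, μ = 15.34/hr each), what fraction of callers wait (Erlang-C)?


a = λ/μ = 2.3201; ρ = a/6 = 0.3867
P₀ = 0.097910 (from M/M/c formula)
C(c,a) = [a^c/(c!(1−ρ))]·P₀ = [155.96091/(720·0.6133)]·0.097910
= 0.35318·0.097910 = 0.034580

Final: 0.034580


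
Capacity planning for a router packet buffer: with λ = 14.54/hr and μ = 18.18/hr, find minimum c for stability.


Stability requires cμ > λ ⇔ c > λ/μ.
λ/μ = 14.54/18.18 = 0.7998
Minimum integer c = ⌊0.7998⌋ + 1 = 1
Check: 1·18.18 = 18.18 > 14.54, while 0·18.18 = 0.00 ≤ 14.54

Final: 1 servers


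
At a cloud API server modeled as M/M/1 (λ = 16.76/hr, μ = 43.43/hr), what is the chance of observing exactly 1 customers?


ρ = 16.76/43.43 = 0.3859
P_n = (1−ρ)·ρ^n = (1 − 0.3859)·0.3859^1 = 0.6141·0.385908 = 0.236983

Final: 0.236983


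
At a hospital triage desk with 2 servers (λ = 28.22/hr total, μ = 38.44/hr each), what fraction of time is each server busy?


ρ = λ/(cμ) = 28.22/(2·38.44) = 28.22/76.88 = 0.3671

Final: 0.3671


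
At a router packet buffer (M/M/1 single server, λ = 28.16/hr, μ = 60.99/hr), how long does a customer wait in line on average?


ρ = 28.16/60.99 = 0.4617
Wq = ρ/(μ−λ) = 0.4617/(60.99 − 28.16) = 0.4617/32.83 = 0.01406 hr

Final: 0.01406 hr


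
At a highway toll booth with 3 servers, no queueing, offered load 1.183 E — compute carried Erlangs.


B(3,1.183) = 0.087357 (Erlang-B)
Carried load = a(1 − B) = 1.183·(1 − 0.087357) = 1.183·0.912643 = 1.0797 E

Final: 1.0797 Erlangs


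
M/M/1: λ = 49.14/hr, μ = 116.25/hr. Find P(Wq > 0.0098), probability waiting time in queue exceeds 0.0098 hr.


ρ = 49.14/116.25 = 0.4227
P(Wq > t) = ρ·e^{−(μ−λ)t} = 0.4227·e^{−0.6577}
= 0.4227·0.518053 = 0.218986

Final: 0.218986


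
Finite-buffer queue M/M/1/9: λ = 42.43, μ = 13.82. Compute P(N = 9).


ρ = λ/μ = 42.43/13.82 = 3.0702
P_K = (1−ρ)ρ^K/(1−ρ^(K+1)) = (-2.0702·24237.336841)/(1 − 74413.183950)
= -50175.847108/-74412.183950 = 0.674296

Final: 0.674296


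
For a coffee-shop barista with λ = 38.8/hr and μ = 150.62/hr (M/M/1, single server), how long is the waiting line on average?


ρ = 38.8/150.62 = 0.2576
Lq = ρ²/(1−ρ) = 0.06636/0.7424 = 0.08938

Final: 0.08938


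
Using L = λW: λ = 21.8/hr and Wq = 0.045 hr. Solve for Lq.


Lq = λWq = 21.8·0.045 = 0.9810

Final: 0.9810


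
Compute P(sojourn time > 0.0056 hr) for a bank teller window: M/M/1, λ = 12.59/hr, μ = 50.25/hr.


W ~ Exponential(μ−λ) for M/M/1.
μ − λ = 50.25 − 12.59 = 37.6600
P(W > t) = e^{−(μ−λ)t} = e^{−0.2109} = 0.809858

Final: 0.809858


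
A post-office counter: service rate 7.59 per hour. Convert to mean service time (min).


Mean service time = 1/μ = 1/7.59 hour = 0.13175 hour
In minutes: 0.13175 × 60 = 7.9051 min

Final: 7.9051 min


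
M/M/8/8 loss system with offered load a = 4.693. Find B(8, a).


B(c,a) = (a^c/c!) / Σ_{k=0}^{c} a^k/k!
a^8/8! = 5.835578
Σ terms (k=0..8): 1.00000 + 4.69300 + 11.01212 + 17.22663 + 20.21115 + 18.97018 + 14.83784 + 9.94772 + 5.83558 = 103.734227
B = 5.835578/103.734227 = 0.056255

Final: 0.056255


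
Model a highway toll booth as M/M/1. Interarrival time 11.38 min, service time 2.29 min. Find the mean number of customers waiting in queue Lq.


λ = 60/11.38 = 5.2724 /hr
μ = 60/2.29 = 26.2009 /hr
ρ = λ/μ = 5.2724/26.2009 = 0.2012
Lq = ρ²/(1−ρ) = 0.04049/0.7988 = 0.05069

Final: 0.05069


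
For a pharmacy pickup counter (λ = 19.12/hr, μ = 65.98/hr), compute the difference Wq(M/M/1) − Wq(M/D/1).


ρ = 19.12/65.98 = 0.2898
Wq(M/M/1) = ρ/(μ−λ) = 0.2898/46.86 = 0.006184 hr
Wq(M/D/1) = ρ/(2(μ−λ)) = 0.003092 hr
Savings = 0.006184 − 0.003092 = 0.003092 hr

Final: 0.003092 hr


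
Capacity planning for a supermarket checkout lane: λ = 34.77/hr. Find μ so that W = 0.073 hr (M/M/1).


W = 1/(μ−λ) ⇒ μ − λ = 1/W = 1/0.073 = 13.6986
μ = λ + 1/W = 34.77 + 13.6986 = 48.4686 per hr

Final: 48.4686 /hr


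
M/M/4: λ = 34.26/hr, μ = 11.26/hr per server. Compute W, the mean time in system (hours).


a = 3.0426; ρ = 0.7607; P₀ = 0.035353
Lq = P₀·a^c·ρ/(c!(1−ρ)²) = 1.67635
Wq = Lq/λ = 1.67635/34.26 = 0.04893 hr
W = Wq + 1/μ = 0.04893 + 0.08881 = 0.13774 hr

Final: 0.13774 hr


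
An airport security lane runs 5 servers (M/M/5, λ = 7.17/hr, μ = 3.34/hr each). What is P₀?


a = λ/μ = 7.17/3.34 = 2.1467; ρ = a/c = 0.4293
Σ_{k=0}^{4} a^k/k! (terms k=0..4) = 1.00000 + 2.14671 + 2.30417 + 1.64880 + 0.88487 = 7.98455
Tail: a^5/(5!(1−ρ)) = 45.58935/(120·0.5707) = 0.66574
P₀ = 1/(7.98455 + 0.66574) = 1/8.65029 = 0.115603

Final: 0.115603


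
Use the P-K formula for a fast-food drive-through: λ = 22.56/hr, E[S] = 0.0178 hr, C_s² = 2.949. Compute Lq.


ρ = λ·E[S] = 22.56·0.0178 = 0.4016
Lq = ρ²(1+C_s²)/(2(1−ρ)) = 0.1613·(1+2.949)/(2·0.5984)
= 0.1613·3.9490/1.1969 = 0.53206

Final: 0.53206


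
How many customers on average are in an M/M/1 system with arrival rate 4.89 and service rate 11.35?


ρ = λ/μ = 4.89/11.35 = 0.4308
L = ρ/(1−ρ) = 0.4308/(1 − 0.4308) = 0.4308/0.5692 = 0.7570

Final: 0.7570


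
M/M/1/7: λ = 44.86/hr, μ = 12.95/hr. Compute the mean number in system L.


ρ = 44.86/12.95 = 3.4641
L = ρ[1 − (K+1)ρ^K + Kρ^(K+1)] / [(1−ρ)(1−ρ^(K+1))]
Numerator: 3.4641·(1 − 8·5985.859320 + 7·20735.571359) = 336928.477627
Denominator: (-2.4641)·(-20734.571359) = 51091.905178
L = 336928.477627/51091.905178 = 6.5946

Final: 6.5946


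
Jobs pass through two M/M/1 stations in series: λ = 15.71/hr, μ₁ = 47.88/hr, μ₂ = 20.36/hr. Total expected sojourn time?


Each node sees arrival rate λ = 15.71/hr (tandem ⇒ throughput preserved).
W₁ = 1/(μ₁−λ) = 1/(47.88−15.71) = 0.03108 hr
W₂ = 1/(μ₂−λ) = 1/(20.36−15.71) = 0.21505 hr
W_total = W₁ + W₂ = 0.03108 + 0.21505 = 0.24614 hr

Final: 0.24614 hr


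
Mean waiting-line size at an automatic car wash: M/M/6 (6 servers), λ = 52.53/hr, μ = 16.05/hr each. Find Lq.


a = λ/μ = 3.2729; ρ = a/6 = 0.5455
P₀ = 0.036848
Lq = P₀·a^c·ρ / (c!·(1−ρ)²) = 0.036848·1229.11971·0.5455/(720·0.20659)
= 0.16610

Final: 0.16610


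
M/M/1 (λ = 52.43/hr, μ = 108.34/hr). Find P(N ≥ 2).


ρ = 52.43/108.34 = 0.4839
P(N ≥ n) = ρ^n = 0.4839^2 = 0.234197

Final: 0.234197


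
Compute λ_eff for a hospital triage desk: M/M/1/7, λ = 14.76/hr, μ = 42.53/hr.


ρ = 0.3470; P_K = (1−ρ)ρ^7/(1−ρ^8) = 0.0003960
λ_eff = λ(1 − P_K) = 14.76·(1 − 0.0003960) = 14.76·0.999604 = 14.7542 /hr

Final: 14.7542 /hr


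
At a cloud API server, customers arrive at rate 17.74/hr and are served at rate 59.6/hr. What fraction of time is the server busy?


ρ = λ/μ = 17.74/59.6 = 0.2977

Final: 0.2977


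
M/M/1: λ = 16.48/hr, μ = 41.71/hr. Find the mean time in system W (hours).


W = 1/(μ−λ) = 1/(41.71 − 16.48) = 1/25.23 = 0.03964 hr

Final: 0.03964 hr


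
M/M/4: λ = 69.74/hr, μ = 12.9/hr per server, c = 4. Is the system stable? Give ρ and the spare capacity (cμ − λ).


Total capacity cμ = 4·12.9 = 51.60/hr
ρ = λ/(cμ) = 69.74/51.60 = 1.3516
Stable ⇔ ρ < 1: NO
Spare capacity = cμ − λ = 51.60 − 69.74 = -18.14/hr

Final: ρ = 1.3516; unstable; margin = -18.14/hr


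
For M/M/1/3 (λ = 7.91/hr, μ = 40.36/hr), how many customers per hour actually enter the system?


ρ = 0.1960; P_K = (1−ρ)ρ^3/(1−ρ^4) = 0.006062
λ_eff = λ(1 − P_K) = 7.91·(1 − 0.006062) = 7.91·0.993938 = 7.8621 /hr

Final: 7.8621 /hr


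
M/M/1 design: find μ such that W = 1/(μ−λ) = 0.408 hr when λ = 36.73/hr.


W = 1/(μ−λ) ⇒ μ − λ = 1/W = 1/0.408 = 2.4510
μ = λ + 1/W = 36.73 + 2.4510 = 39.1810 per hr

Final: 39.1810 /hr


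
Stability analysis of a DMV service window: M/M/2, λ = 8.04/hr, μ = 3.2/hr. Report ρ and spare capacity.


Total capacity cμ = 2·3.2 = 6.40/hr
ρ = λ/(cμ) = 8.04/6.40 = 1.2562
Stable ⇔ ρ < 1: NO
Spare capacity = cμ − λ = 6.40 − 8.04 = -1.64/hr

Final: ρ = 1.2562; unstable; margin = -1.64/hr


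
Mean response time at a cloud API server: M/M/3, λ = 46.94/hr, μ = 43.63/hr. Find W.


a = 1.0759; ρ = 0.3586; P₀ = 0.335772
Lq = P₀·a^c·ρ/(c!(1−ρ)²) = 0.06075
Wq = Lq/λ = 0.06075/46.94 = 0.001294 hr
W = Wq + 1/μ = 0.001294 + 0.02292 = 0.02421 hr

Final: 0.02421 hr


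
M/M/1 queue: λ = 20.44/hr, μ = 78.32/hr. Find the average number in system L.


ρ = λ/μ = 20.44/78.32 = 0.2610
L = ρ/(1−ρ) = 0.2610/(1 − 0.2610) = 0.2610/0.7390 = 0.3531

Final: 0.3531


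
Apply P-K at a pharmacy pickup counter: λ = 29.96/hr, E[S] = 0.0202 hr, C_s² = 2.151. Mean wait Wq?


ρ = λ·E[S] = 29.96·0.0202 = 0.6052
E[S²] = E[S]²(1+C_s²) = 0.0202²·(1+2.151) = 0.001286
Wq = λ·E[S²]/(2(1−ρ)) = 29.96·0.001286/(2·0.3948) = 0.04878 hr

Final: 0.04878 hr


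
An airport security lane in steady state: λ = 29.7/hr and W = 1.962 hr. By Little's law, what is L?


L = λW = 29.7·1.962 = 58.2714

Final: 58.2714


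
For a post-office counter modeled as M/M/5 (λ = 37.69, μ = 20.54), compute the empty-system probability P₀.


a = λ/μ = 37.69/20.54 = 1.8350; ρ = a/c = 0.3670
Σ_{k=0}^{4} a^k/k! (terms k=0..4) = 1.00000 + 1.83496 + 1.68353 + 1.02974 + 0.47238 = 6.02060
Tail: a^5/(5!(1−ρ)) = 20.80312/(120·0.6330) = 0.27387
P₀ = 1/(6.02060 + 0.27387) = 1/6.29447 = 0.158870

Final: 0.158870


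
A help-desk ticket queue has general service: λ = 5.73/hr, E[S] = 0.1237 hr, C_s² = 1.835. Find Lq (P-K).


ρ = λ·E[S] = 5.73·0.1237 = 0.7088
Lq = ρ²(1+C_s²)/(2(1−ρ)) = 0.5024·(1+1.835)/(2·0.2912)
= 0.5024·2.8350/0.5824 = 2.44558

Final: 2.44558


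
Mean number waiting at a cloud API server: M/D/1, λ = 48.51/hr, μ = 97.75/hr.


ρ = 48.51/97.75 = 0.4963
M/D/1: Lq = ρ²/(2(1−ρ)) = 0.2463/(2·0.5037) = 0.24445

Final: 0.24445


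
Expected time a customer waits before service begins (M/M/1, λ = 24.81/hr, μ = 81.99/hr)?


ρ = 24.81/81.99 = 0.3026
Wq = ρ/(μ−λ) = 0.3026/(81.99 − 24.81) = 0.3026/57.18 = 0.005292 hr

Final: 0.005292 hr


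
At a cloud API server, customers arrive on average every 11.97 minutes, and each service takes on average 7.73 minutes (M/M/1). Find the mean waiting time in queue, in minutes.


λ = 60/11.97 = 5.0125 /hr
μ = 60/7.73 = 7.7620 /hr
ρ = λ/μ = 5.0125/7.7620 = 0.6458
Wq = ρ/(μ−λ) = 0.6458/(7.7620−5.0125) = 0.23488 hr
In minutes: 0.23488·60 = 14.093 min

Final: 14.093 min


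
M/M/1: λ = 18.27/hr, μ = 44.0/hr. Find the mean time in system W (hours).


W = 1/(μ−λ) = 1/(44.0 − 18.27) = 1/25.73 = 0.03887 hr

Final: 0.03887 hr


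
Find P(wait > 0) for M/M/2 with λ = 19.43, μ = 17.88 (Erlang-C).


a = λ/μ = 1.0867; ρ = a/2 = 0.5433
P₀ = 0.295887 (from M/M/c formula)
C(c,a) = [a^c/(c!(1−ρ))]·P₀ = [1.18089/(2·0.4567)]·0.295887
= 1.29298·0.295887 = 0.382576

Final: 0.382576


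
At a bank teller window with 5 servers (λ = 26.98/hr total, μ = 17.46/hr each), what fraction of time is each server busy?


ρ = λ/(cμ) = 26.98/(5·17.46) = 26.98/87.30 = 0.3090

Final: 0.3090


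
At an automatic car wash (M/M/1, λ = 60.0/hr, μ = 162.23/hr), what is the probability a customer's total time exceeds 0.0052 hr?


W ~ Exponential(μ−λ) for M/M/1.
μ − λ = 162.23 − 60.0 = 102.2300
P(W > t) = e^{−(μ−λ)t} = e^{−0.5316} = 0.587666

Final: 0.587666


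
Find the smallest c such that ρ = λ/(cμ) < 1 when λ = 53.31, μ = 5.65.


Stability requires cμ > λ ⇔ c > λ/μ.
λ/μ = 53.31/5.65 = 9.4354
Minimum integer c = ⌊9.4354⌋ + 1 = 10
Check: 10·5.65 = 56.50 > 53.31, while 9·5.65 = 50.85 ≤ 53.31

Final: 10 servers


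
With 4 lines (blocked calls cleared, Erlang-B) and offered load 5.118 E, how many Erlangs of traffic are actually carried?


B(4,5.118) = 0.407551 (Erlang-B)
Carried load = a(1 − B) = 5.118·(1 − 0.407551) = 5.118·0.592449 = 3.0322 E

Final: 3.0322 Erlangs


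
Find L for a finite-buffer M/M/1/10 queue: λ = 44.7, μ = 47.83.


ρ = 44.7/47.83 = 0.9346
L = ρ[1 − (K+1)ρ^K + Kρ^(K+1)] / [(1−ρ)(1−ρ^(K+1))]
Numerator: 0.9346·(1 − 11·0.508243 + 10·0.474984) = 0.148747
Denominator: (0.06544)·(0.525016) = 0.034357
L = 0.148747/0.034357 = 4.3294

Final: 4.3294


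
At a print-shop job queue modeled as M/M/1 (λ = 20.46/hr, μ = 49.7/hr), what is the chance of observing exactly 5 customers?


ρ = 20.46/49.7 = 0.4117
P_n = (1−ρ)·ρ^n = (1 − 0.4117)·0.4117^5 = 0.5883·0.011824 = 0.006956

Final: 0.006956


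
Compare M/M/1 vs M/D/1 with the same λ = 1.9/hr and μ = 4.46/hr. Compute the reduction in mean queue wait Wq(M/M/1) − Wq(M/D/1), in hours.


ρ = 1.9/4.46 = 0.4260
Wq(M/M/1) = ρ/(μ−λ) = 0.4260/2.56 = 0.16641 hr
Wq(M/D/1) = ρ/(2(μ−λ)) = 0.08320 hr
Savings = 0.16641 − 0.08320 = 0.08320 hr

Final: 0.08320 hr


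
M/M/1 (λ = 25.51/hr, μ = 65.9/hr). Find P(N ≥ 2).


ρ = 25.51/65.9 = 0.3871
P(N ≥ n) = ρ^n = 0.3871^2 = 0.149848

Final: 0.149848


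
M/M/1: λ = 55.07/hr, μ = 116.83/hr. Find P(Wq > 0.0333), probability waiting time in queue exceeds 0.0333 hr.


ρ = 55.07/116.83 = 0.4714
P(Wq > t) = ρ·e^{−(μ−λ)t} = 0.4714·e^{−2.0566}
= 0.4714·0.127887 = 0.060282

Final: 0.060282


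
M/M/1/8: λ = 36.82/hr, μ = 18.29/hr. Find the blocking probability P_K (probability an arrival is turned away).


ρ = λ/μ = 36.82/18.29 = 2.0131
P_K = (1−ρ)ρ^K/(1−ρ^(K+1)) = (-1.0131·269.749488)/(1 − 543.038609)
= -273.289121/-542.038609 = 0.504188

Final: 0.504188


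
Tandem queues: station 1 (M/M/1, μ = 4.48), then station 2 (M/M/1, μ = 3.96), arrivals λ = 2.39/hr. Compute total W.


Each node sees arrival rate λ = 2.39/hr (tandem ⇒ throughput preserved).
W₁ = 1/(μ₁−λ) = 1/(4.48−2.39) = 0.47847 hr
W₂ = 1/(μ₂−λ) = 1/(3.96−2.39) = 0.63694 hr
W_total = W₁ + W₂ = 0.47847 + 0.63694 = 1.11541 hr

Final: 1.11541 hr


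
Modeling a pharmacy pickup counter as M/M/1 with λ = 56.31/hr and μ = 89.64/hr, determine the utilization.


ρ = λ/μ = 56.31/89.64 = 0.6282

Final: 0.6282


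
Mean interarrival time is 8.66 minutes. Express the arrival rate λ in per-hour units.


λ = 1/(interarrival time) in consistent units.
1 hour = 60 min, so λ = 60/8.66 = 6.9284 per hour

Final: 6.9284 /hr


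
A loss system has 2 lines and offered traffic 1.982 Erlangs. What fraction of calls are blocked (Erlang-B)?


B(c,a) = (a^c/c!) / Σ_{k=0}^{c} a^k/k!
a^2/2! = 1.964162
Σ terms (k=0..2): 1.00000 + 1.98200 + 1.96416 = 4.946162
B = 1.964162/4.946162 = 0.397108

Final: 0.397108


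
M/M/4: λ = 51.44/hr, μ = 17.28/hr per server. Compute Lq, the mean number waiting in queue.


a = λ/μ = 2.9769; ρ = a/4 = 0.7442
P₀ = 0.039068
Lq = P₀·a^c·ρ / (c!·(1−ρ)²) = 0.039068·78.52879·0.7442/(24·0.06543)
= 1.45405

Final: 1.45405


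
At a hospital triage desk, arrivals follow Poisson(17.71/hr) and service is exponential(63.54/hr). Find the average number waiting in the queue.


ρ = 17.71/63.54 = 0.2787
Lq = ρ²/(1−ρ) = 0.07769/0.7213 = 0.1077

Final: 0.1077


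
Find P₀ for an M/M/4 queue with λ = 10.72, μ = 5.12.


a = λ/μ = 10.72/5.12 = 2.0938; ρ = a/c = 0.5234
Σ_{k=0}^{3} a^k/k! (terms k=0..3) = 1.00000 + 2.09375 + 2.19189 + 1.52976 = 6.81540
Tail: a^4/(4!(1−ρ)) = 19.21761/(24·0.4766) = 1.68023
P₀ = 1/(6.81540 + 1.68023) = 1/8.49563 = 0.117708

Final: 0.117708


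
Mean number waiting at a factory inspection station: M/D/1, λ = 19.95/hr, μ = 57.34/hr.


ρ = 19.95/57.34 = 0.3479
M/D/1: Lq = ρ²/(2(1−ρ)) = 0.1211/(2·0.6521) = 0.09282

Final: 0.09282


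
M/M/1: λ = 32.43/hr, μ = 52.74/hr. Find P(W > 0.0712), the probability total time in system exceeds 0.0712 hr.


W ~ Exponential(μ−λ) for M/M/1.
μ − λ = 52.74 − 32.43 = 20.3100
P(W > t) = e^{−(μ−λ)t} = e^{−1.4461} = 0.235493

Final: 0.235493


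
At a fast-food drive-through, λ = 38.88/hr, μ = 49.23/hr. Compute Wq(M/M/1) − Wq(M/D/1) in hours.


ρ = 38.88/49.23 = 0.7898
Wq(M/M/1) = ρ/(μ−λ) = 0.7898/10.35 = 0.07631 hr
Wq(M/D/1) = ρ/(2(μ−λ)) = 0.03815 hr
Savings = 0.07631 − 0.03815 = 0.03815 hr

Final: 0.03815 hr
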